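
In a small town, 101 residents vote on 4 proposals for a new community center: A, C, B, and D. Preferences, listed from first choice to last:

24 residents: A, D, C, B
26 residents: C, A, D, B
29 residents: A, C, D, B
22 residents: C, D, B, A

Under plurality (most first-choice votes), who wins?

A

First-place votes: A 53, C 48, B 0, D 0.
A has the most first-place votes.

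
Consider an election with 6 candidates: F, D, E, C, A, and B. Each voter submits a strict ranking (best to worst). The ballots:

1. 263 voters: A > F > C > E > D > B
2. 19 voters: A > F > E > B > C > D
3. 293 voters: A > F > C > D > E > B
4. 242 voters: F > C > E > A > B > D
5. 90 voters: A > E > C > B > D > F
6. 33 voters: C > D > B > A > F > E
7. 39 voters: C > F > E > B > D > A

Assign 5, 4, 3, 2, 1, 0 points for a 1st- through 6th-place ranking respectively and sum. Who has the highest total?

A

F: 263·4 + 19·4 + 293·4 + 242·5 + 90·0 + 33·1 + 39·4 = 3699
D: 263·1 + 19·0 + 293·2 + 242·0 + 90·1 + 33·4 + 39·1 = 1110
E: 263·2 + 19·3 + 293·1 + 242·3 + 90·4 + 33·0 + 39·3 = 2079
C: 263·3 + 19·1 + 293·3 + 242·4 + 90·3 + 33·5 + 39·5 = 3285
A: 263·5 + 19·5 + 293·5 + 242·2 + 90·5 + 33·2 + 39·0 = 3875
B: 263·0 + 19·2 + 293·0 + 242·1 + 90·2 + 33·3 + 39·2 = 637
A has the highest Borda score (3875).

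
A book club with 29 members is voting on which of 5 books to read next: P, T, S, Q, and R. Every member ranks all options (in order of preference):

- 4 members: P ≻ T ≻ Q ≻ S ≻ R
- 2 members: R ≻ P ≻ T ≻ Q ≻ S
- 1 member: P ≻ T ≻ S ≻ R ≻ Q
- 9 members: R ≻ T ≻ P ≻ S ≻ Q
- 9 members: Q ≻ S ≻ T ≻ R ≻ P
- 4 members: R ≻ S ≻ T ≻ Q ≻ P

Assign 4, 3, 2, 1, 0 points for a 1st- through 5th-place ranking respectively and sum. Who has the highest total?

T

P: 4·4 + 2·3 + 1·4 + 9·2 + 9·0 + 4·0 = 44
T: 4·3 + 2·2 + 1·3 + 9·3 + 9·2 + 4·2 = 72
S: 4·1 + 2·0 + 1·2 + 9·1 + 9·3 + 4·3 = 54
Q: 4·2 + 2·1 + 1·0 + 9·0 + 9·4 + 4·1 = 50
R: 4·0 + 2·4 + 1·1 + 9·4 + 9·1 + 4·4 = 70
T has the highest Borda score (72).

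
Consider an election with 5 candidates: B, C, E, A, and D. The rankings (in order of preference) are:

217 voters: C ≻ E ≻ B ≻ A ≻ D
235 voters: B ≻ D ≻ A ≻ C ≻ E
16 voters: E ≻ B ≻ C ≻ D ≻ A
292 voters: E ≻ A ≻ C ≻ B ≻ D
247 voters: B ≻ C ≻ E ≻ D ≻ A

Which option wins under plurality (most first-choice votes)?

First-place votes: B 482, C 217, E 308, A 0, D 0.
B has the most first-place votes.

B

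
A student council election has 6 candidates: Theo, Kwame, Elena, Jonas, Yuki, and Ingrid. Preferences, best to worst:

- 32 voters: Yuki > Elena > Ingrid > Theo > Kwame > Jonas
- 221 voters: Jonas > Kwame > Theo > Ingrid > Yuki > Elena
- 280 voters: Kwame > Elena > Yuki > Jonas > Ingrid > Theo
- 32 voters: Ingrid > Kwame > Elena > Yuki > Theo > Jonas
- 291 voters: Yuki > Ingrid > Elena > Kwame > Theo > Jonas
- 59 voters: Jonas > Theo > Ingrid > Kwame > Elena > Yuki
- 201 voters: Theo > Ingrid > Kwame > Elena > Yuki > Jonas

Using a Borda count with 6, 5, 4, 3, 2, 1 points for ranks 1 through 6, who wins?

Theo: 32·3 + 221·4 + 280·1 + 32·2 + 291·2 + 59·5 + 201·6 = 3407
Kwame: 32·2 + 221·5 + 280·6 + 32·5 + 291·3 + 59·3 + 201·4 = 4863
Elena: 32·5 + 221·1 + 280·5 + 32·4 + 291·4 + 59·2 + 201·3 = 3794
Jonas: 32·1 + 221·6 + 280·3 + 32·1 + 291·1 + 59·6 + 201·1 = 3076
Yuki: 32·6 + 221·2 + 280·4 + 32·3 + 291·6 + 59·1 + 201·2 = 4057
Ingrid: 32·4 + 221·3 + 280·2 + 32·6 + 291·5 + 59·4 + 201·5 = 4239
Kwame has the highest Borda score (4863).

Kwame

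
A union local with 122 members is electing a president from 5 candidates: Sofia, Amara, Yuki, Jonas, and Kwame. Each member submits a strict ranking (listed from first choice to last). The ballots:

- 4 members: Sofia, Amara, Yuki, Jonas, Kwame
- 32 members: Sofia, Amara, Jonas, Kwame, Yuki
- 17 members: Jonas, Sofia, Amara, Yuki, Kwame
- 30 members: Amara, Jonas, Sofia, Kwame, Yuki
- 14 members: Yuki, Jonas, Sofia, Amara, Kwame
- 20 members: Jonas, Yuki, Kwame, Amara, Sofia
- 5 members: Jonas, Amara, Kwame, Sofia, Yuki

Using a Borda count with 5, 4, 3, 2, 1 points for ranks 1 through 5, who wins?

Sofia: 4·5 + 32·5 + 17·4 + 30·3 + 14·3 + 20·1 + 5·2 = 410
Amara: 4·4 + 32·4 + 17·3 + 30·5 + 14·2 + 20·2 + 5·4 = 433
Yuki: 4·3 + 32·1 + 17·2 + 30·1 + 14·5 + 20·4 + 5·1 = 263
Jonas: 4·2 + 32·3 + 17·5 + 30·4 + 14·4 + 20·5 + 5·5 = 490
Kwame: 4·1 + 32·2 + 17·1 + 30·2 + 14·1 + 20·3 + 5·3 = 234
Jonas has the highest Borda score (490).

Jonas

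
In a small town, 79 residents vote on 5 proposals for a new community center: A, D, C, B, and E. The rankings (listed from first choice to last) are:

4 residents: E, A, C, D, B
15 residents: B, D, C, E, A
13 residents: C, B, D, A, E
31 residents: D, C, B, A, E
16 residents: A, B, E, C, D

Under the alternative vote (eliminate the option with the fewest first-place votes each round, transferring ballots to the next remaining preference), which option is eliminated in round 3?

A

Round 1: A 16, D 31, C 13, B 15, E 4. Eliminate E.
Round 2: A 20, D 31, C 13, B 15. Eliminate C.
Round 3: A 20, D 31, B 28. Eliminate A.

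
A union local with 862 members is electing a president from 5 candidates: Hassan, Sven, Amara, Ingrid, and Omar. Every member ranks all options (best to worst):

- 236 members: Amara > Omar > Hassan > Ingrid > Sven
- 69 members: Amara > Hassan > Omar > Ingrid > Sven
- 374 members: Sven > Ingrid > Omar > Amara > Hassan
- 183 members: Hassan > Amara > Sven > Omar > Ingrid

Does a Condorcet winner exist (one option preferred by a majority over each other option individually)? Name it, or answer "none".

Amara

Amara vs Hassan: 679–183 for Amara.
Amara vs Sven: 488–374 for Amara.
Amara vs Ingrid: 488–374 for Amara.
Amara vs Omar: 488–374 for Amara.
Amara beats every other option head-to-head.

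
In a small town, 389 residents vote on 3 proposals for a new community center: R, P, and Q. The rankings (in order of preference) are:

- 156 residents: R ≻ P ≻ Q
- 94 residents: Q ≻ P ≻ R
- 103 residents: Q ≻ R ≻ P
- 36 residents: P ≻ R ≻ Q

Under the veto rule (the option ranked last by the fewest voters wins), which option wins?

R

Last-place votes: R 94, P 103, Q 192.
R is ranked last by the fewest voters, so R wins.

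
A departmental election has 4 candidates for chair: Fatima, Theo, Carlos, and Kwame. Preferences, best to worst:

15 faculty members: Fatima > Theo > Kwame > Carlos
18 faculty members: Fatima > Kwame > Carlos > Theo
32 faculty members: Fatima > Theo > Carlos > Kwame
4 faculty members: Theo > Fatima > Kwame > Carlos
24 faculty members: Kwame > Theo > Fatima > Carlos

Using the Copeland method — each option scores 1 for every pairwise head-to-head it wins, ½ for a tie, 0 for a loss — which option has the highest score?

Fatima: beats Theo, Carlos, and Kwame → score 3.
Theo: beats Carlos and Kwame; loses to Fatima → score 2.
Carlos: loses to Fatima, Theo, and Kwame → score 0.
Kwame: beats Carlos; loses to Fatima and Theo → score 1.
Fatima has the best pairwise record.

Fatima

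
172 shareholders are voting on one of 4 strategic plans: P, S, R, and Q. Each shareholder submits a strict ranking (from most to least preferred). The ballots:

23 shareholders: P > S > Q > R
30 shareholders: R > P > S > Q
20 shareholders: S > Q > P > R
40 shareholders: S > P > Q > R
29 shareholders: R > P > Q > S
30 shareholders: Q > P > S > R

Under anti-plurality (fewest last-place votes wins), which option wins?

P

Last-place votes: P 0, S 29, R 113, Q 30.
P is ranked last by the fewest voters, so P wins.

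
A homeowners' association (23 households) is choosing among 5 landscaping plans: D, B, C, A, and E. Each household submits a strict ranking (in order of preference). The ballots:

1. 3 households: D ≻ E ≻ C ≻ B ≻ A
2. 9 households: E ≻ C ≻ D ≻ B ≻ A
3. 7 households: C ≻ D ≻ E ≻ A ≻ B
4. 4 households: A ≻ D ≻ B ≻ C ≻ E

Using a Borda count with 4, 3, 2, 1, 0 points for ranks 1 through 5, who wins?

C

D: 3·4 + 9·2 + 7·3 + 4·3 = 63
B: 3·1 + 9·1 + 7·0 + 4·2 = 20
C: 3·2 + 9·3 + 7·4 + 4·1 = 65
A: 3·0 + 9·0 + 7·1 + 4·4 = 23
E: 3·3 + 9·4 + 7·2 + 4·0 = 59
C has the highest Borda score (65).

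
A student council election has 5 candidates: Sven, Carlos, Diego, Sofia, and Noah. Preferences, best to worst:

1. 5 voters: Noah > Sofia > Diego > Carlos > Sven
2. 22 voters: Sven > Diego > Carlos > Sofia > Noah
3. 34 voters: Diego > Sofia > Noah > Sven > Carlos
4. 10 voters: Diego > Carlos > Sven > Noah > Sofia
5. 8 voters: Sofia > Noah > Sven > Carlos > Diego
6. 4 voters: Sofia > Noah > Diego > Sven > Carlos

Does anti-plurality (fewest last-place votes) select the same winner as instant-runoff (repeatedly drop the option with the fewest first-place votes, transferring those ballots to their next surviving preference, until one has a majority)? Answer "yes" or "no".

Anti-plurality — last-place votes: Sven 5, Carlos 38, Diego 8, Sofia 10, Noah 22. Winner: Sven.
Instant-runoff — R1 Sven 22, Carlos 0, Diego 44, Sofia 12, Noah 5 (Diego winner). Winner: Diego.
The two methods disagree.

no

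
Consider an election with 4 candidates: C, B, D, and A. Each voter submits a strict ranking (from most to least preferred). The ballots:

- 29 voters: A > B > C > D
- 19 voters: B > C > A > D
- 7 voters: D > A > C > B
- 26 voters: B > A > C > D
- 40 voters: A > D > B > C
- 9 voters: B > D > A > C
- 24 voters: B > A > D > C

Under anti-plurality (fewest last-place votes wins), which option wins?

A

Last-place votes: C 73, B 7, D 74, A 0.
A is ranked last by the fewest voters, so A wins.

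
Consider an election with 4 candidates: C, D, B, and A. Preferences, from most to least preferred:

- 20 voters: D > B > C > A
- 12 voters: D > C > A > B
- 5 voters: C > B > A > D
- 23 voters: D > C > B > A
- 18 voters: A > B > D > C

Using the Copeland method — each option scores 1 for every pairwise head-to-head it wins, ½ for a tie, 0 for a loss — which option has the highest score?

C: beats B and A; loses to D → score 2.
D: beats C, B, and A → score 3.
B: beats A; loses to C and D → score 1.
A: loses to C, D, and B → score 0.
D has the best pairwise record.

D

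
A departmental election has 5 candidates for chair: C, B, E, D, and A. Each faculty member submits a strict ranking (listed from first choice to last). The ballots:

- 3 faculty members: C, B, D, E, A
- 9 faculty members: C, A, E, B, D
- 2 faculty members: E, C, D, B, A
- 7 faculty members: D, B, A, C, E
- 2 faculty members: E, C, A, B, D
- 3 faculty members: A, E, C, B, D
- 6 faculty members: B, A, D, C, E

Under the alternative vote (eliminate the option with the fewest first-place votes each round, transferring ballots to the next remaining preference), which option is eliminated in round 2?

B

Round 1: C 12, B 6, E 4, D 7, A 3. Eliminate A.
Round 2: C 12, B 6, E 7, D 7. Eliminate B.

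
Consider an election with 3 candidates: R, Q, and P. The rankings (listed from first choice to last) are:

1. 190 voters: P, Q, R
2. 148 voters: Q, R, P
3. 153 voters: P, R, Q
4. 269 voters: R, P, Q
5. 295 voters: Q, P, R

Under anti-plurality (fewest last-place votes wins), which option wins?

P

Last-place votes: R 485, Q 422, P 148.
P is ranked last by the fewest voters, so P wins.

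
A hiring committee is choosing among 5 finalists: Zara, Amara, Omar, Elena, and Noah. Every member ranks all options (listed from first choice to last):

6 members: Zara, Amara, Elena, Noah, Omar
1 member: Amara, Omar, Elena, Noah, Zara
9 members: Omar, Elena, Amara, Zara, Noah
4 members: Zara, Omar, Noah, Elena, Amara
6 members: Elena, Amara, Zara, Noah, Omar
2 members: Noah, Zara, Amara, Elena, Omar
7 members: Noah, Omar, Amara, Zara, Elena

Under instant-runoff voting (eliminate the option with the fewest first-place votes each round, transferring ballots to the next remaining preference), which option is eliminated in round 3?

Round 1: Zara 10, Amara 1, Omar 9, Elena 6, Noah 9. Eliminate Amara.
Round 2: Zara 10, Omar 10, Elena 6, Noah 9. Eliminate Elena.
Round 3: Zara 16, Omar 10, Noah 9. Eliminate Noah.

Noah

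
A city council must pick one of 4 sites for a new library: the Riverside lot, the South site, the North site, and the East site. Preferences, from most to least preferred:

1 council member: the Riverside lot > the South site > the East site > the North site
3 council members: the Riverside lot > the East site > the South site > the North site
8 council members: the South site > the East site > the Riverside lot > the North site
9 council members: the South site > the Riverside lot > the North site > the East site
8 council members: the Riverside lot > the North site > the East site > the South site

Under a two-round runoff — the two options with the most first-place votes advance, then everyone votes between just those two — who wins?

Round 1 first-place votes: the Riverside lot 12, the South site 17, the North site 0, the East site 0.
the South site and the Riverside lot advance.
Runoff: the South site is preferred to the Riverside lot by 17 voters; the Riverside lot by 12.
the South site wins the runoff.

the South site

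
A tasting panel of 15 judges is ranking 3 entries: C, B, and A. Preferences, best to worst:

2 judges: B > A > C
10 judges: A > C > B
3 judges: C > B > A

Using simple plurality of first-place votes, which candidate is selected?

A

First-place votes: C 3, B 2, A 10.
A has the most first-place votes.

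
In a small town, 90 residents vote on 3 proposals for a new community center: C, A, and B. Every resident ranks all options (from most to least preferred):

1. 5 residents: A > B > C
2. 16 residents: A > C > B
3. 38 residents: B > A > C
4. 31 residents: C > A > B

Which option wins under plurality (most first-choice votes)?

B

First-place votes: C 31, A 21, B 38.
B has the most first-place votes.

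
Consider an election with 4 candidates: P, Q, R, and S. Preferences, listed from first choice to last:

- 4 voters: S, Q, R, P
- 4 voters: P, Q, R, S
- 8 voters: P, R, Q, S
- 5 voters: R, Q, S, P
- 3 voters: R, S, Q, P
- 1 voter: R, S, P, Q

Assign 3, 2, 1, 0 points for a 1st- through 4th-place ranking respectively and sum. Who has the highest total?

P: 4·0 + 4·3 + 8·3 + 5·0 + 3·0 + 1·1 = 37
Q: 4·2 + 4·2 + 8·1 + 5·2 + 3·1 + 1·0 = 37
R: 4·1 + 4·1 + 8·2 + 5·3 + 3·3 + 1·3 = 51
S: 4·3 + 4·0 + 8·0 + 5·1 + 3·2 + 1·2 = 25
R has the highest Borda score (51).

R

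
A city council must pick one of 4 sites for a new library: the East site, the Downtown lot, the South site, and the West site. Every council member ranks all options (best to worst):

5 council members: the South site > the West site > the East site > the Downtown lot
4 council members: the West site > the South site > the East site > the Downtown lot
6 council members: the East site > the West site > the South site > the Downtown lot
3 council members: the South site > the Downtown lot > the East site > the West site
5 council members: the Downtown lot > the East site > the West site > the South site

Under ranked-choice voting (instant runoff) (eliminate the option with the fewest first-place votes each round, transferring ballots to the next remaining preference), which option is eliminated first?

Round 1: the East site 6, the Downtown lot 5, the South site 8, the West site 4. Eliminate the West site.

the West site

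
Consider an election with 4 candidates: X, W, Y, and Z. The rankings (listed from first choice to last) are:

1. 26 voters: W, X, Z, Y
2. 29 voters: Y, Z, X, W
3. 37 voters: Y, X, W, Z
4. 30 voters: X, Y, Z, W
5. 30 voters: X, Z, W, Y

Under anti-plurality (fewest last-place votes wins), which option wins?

X

Last-place votes: X 0, W 59, Y 56, Z 37.
X is ranked last by the fewest voters, so X wins.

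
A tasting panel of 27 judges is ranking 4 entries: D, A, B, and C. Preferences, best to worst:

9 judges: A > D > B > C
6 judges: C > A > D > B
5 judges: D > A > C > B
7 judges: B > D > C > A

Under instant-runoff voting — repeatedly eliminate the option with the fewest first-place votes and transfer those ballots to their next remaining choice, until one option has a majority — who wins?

A

Round 1: D 5, A 9, B 7, C 6. Eliminate D.
Round 2: A 14, B 7, C 6. A has a majority.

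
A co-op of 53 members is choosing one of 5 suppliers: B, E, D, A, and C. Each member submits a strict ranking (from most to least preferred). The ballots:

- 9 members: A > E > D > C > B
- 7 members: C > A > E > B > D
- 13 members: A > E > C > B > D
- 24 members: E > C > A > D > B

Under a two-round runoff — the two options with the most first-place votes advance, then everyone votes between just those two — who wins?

Round 1 first-place votes: B 0, E 24, D 0, A 22, C 7.
E and A advance.
Runoff: E is preferred to A by 24 voters; A by 29.
A wins the runoff.

A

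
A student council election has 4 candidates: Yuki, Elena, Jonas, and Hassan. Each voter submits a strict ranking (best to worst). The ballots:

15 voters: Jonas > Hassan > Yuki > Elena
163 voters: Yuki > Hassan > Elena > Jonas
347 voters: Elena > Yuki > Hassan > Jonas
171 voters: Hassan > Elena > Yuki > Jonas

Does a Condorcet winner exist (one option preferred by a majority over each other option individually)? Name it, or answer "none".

Checking pairwise contests:
Elena beats Yuki 518–178.
Hassan beats Elena 349–347.
Yuki beats Jonas 681–15.
Yuki beats Hassan 510–186.
Every option loses at least one head-to-head, so there is no Condorcet winner.

none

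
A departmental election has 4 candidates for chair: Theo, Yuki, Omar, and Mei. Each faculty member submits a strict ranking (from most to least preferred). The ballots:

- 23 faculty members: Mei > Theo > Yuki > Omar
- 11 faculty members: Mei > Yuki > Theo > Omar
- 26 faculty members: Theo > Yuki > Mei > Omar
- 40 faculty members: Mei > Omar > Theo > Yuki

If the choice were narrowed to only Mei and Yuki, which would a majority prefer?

Mei

Voters preferring Mei to Yuki: 74; preferring Yuki to Mei: 26.
Mei wins the head-to-head.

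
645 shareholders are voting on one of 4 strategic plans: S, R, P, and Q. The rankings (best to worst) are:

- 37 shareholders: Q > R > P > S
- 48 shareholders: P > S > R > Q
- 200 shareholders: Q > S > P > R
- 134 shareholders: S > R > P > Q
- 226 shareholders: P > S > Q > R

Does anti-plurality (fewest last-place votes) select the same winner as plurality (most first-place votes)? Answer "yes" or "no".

yes

Anti-plurality — last-place votes: S 37, R 426, P 0, Q 182. Winner: P.
Plurality — first-place votes: S 134, R 0, P 274, Q 237. Winner: P.
The two methods agree.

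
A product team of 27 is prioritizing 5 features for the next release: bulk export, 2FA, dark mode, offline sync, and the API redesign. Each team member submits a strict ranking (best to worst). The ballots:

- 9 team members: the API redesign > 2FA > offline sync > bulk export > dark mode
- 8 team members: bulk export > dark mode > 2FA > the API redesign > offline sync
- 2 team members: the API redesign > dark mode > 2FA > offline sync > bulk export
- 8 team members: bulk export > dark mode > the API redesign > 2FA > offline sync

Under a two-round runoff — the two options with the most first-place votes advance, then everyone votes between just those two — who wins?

bulk export

Round 1 first-place votes: bulk export 16, 2FA 0, dark mode 0, offline sync 0, the API redesign 11.
bulk export and the API redesign advance.
Runoff: bulk export is preferred to the API redesign by 16 voters; the API redesign by 11.
bulk export wins the runoff.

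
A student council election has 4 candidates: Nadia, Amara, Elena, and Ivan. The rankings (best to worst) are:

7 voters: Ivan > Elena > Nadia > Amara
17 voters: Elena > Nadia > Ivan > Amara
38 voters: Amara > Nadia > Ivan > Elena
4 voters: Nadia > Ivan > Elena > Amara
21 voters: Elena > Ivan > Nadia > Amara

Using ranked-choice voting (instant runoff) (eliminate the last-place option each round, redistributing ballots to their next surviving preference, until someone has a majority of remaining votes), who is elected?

Round 1: Nadia 4, Amara 38, Elena 38, Ivan 7. Eliminate Nadia.
Round 2: Amara 38, Elena 38, Ivan 11. Eliminate Ivan.
Round 3: Amara 38, Elena 49. Elena has a majority.

Elena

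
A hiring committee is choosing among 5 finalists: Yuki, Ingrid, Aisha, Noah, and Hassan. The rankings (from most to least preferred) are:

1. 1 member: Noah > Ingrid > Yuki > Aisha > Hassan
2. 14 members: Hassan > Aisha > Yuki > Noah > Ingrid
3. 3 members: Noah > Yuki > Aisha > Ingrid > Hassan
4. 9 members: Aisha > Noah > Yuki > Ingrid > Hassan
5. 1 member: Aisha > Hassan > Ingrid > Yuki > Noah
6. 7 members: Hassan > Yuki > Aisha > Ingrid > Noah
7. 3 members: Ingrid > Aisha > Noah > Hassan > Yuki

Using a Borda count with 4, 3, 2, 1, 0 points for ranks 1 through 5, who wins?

Yuki: 1·2 + 14·2 + 3·3 + 9·2 + 1·1 + 7·3 + 3·0 = 79
Ingrid: 1·3 + 14·0 + 3·1 + 9·1 + 1·2 + 7·1 + 3·4 = 36
Aisha: 1·1 + 14·3 + 3·2 + 9·4 + 1·4 + 7·2 + 3·3 = 112
Noah: 1·4 + 14·1 + 3·4 + 9·3 + 1·0 + 7·0 + 3·2 = 63
Hassan: 1·0 + 14·4 + 3·0 + 9·0 + 1·3 + 7·4 + 3·1 = 90
Aisha has the highest Borda score (112).

Aisha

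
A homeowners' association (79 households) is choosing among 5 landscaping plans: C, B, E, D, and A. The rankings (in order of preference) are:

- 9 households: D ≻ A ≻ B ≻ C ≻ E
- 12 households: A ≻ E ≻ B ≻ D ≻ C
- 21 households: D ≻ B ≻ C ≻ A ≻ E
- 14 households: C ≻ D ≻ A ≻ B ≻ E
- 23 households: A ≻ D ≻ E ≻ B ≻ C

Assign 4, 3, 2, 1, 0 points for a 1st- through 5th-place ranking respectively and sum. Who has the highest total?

D

C: 9·1 + 12·0 + 21·2 + 14·4 + 23·0 = 107
B: 9·2 + 12·2 + 21·3 + 14·1 + 23·1 = 142
E: 9·0 + 12·3 + 21·0 + 14·0 + 23·2 = 82
D: 9·4 + 12·1 + 21·4 + 14·3 + 23·3 = 243
A: 9·3 + 12·4 + 21·1 + 14·2 + 23·4 = 216
D has the highest Borda score (243).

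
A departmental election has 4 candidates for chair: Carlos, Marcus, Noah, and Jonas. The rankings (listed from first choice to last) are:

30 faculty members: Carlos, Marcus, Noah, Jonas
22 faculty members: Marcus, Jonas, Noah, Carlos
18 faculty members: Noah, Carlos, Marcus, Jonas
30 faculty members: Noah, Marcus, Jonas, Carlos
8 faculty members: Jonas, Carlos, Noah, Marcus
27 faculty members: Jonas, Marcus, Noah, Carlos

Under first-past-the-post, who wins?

Noah

First-place votes: Carlos 30, Marcus 22, Noah 48, Jonas 35.
Noah has the most first-place votes.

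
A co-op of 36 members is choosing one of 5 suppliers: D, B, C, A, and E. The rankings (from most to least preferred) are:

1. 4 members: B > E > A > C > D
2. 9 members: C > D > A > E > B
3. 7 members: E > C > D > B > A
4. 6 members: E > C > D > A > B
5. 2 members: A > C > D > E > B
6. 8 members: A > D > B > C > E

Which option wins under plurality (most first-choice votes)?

First-place votes: D 0, B 4, C 9, A 10, E 13.
E has the most first-place votes.

E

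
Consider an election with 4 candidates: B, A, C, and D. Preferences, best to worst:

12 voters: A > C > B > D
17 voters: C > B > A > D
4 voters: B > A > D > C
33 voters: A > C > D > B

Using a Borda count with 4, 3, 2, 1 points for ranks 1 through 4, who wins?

B: 12·2 + 17·3 + 4·4 + 33·1 = 124
A: 12·4 + 17·2 + 4·3 + 33·4 = 226
C: 12·3 + 17·4 + 4·1 + 33·3 = 207
D: 12·1 + 17·1 + 4·2 + 33·2 = 103
A has the highest Borda score (226).

A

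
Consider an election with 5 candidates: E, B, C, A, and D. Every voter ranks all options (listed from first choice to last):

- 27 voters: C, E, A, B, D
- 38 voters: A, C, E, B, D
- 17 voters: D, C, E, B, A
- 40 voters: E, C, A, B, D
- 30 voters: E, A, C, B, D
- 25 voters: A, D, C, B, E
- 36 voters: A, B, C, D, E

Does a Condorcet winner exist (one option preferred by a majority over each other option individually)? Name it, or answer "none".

Checking pairwise contests:
C beats E 143–70.
E beats B 152–61.
A beats C 129–84.
E beats A 114–99.
E beats D 135–78.
Every option loses at least one head-to-head, so there is no Condorcet winner.

none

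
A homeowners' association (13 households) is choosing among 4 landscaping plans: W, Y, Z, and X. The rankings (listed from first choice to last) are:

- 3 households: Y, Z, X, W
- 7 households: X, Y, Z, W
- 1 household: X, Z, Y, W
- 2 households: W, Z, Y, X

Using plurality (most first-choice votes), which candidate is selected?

First-place votes: W 2, Y 3, Z 0, X 8.
X has the most first-place votes.

X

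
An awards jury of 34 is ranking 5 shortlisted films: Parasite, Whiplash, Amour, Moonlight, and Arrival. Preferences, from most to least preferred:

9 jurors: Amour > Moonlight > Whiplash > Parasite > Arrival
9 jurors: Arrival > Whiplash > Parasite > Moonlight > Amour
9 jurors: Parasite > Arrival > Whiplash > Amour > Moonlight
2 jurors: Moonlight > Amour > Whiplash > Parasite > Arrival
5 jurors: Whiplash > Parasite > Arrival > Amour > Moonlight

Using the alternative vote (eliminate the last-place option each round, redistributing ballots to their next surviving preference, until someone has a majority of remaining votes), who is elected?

Round 1: Parasite 9, Whiplash 5, Amour 9, Moonlight 2, Arrival 9. Eliminate Moonlight.
Round 2: Parasite 9, Whiplash 5, Amour 11, Arrival 9. Eliminate Whiplash.
Round 3: Parasite 14, Amour 11, Arrival 9. Eliminate Arrival.
Round 4: Parasite 23, Amour 11. Parasite has a majority.

Parasite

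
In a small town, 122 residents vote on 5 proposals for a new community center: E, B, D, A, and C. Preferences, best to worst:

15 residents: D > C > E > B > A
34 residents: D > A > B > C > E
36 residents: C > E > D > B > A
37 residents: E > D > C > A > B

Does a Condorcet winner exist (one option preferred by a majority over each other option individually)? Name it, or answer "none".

none

Checking pairwise contests:
C beats E 85–37.
E beats B 88–34.
E beats D 73–49.
E beats A 88–34.
D beats C 86–36.
Every option loses at least one head-to-head, so there is no Condorcet winner.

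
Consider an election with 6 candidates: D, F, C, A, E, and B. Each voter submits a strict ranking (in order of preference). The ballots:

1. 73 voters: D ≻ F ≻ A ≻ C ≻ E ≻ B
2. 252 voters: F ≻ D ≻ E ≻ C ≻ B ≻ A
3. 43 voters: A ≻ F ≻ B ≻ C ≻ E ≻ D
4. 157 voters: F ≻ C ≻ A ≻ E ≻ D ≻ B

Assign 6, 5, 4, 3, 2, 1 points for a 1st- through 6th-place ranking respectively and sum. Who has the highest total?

F

D: 73·6 + 252·5 + 43·1 + 157·2 = 2055
F: 73·5 + 252·6 + 43·5 + 157·6 = 3034
C: 73·3 + 252·3 + 43·3 + 157·5 = 1889
A: 73·4 + 252·1 + 43·6 + 157·4 = 1430
E: 73·2 + 252·4 + 43·2 + 157·3 = 1711
B: 73·1 + 252·2 + 43·4 + 157·1 = 906
F has the highest Borda score (3034).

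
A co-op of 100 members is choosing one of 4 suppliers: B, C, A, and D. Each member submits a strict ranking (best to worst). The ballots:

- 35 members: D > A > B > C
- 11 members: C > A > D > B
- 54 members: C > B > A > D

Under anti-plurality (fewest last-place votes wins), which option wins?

Last-place votes: B 11, C 35, A 0, D 54.
A is ranked last by the fewest voters, so A wins.

A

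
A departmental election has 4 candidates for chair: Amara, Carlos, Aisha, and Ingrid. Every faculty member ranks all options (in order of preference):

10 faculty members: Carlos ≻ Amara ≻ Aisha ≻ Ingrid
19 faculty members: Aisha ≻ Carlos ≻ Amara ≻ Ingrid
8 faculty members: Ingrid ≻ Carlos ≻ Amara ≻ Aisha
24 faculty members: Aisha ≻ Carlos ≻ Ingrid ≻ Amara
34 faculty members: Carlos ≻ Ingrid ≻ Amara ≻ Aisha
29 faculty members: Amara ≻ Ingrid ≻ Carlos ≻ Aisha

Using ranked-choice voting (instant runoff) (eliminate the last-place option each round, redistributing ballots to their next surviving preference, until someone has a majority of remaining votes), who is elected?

Round 1: Amara 29, Carlos 44, Aisha 43, Ingrid 8. Eliminate Ingrid.
Round 2: Amara 29, Carlos 52, Aisha 43. Eliminate Amara.
Round 3: Carlos 81, Aisha 43. Carlos has a majority.

Carlos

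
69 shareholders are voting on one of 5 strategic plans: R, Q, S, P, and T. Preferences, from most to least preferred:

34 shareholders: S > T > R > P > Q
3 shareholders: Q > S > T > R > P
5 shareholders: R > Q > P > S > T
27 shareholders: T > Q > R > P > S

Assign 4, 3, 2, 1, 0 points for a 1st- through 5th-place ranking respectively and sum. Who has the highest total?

R: 34·2 + 3·1 + 5·4 + 27·2 = 145
Q: 34·0 + 3·4 + 5·3 + 27·3 = 108
S: 34·4 + 3·3 + 5·1 + 27·0 = 150
P: 34·1 + 3·0 + 5·2 + 27·1 = 71
T: 34·3 + 3·2 + 5·0 + 27·4 = 216
T has the highest Borda score (216).

T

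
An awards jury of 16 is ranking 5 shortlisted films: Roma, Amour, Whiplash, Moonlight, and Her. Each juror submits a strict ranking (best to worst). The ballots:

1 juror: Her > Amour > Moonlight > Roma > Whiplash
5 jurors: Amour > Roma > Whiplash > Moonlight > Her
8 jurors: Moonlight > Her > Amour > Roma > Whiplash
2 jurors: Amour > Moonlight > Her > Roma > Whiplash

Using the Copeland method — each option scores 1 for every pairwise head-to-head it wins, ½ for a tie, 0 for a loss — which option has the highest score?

Moonlight

Roma: beats Whiplash; loses to Amour, Moonlight, and Her → score 1.
Amour: beats Roma and Whiplash; ties Moonlight; loses to Her → score 2.5.
Whiplash: loses to Roma, Amour, Moonlight, and Her → score 0.
Moonlight: beats Roma, Whiplash, and Her; ties Amour → score 3.5.
Her: beats Roma, Amour, and Whiplash; loses to Moonlight → score 3.
Moonlight has the best pairwise record.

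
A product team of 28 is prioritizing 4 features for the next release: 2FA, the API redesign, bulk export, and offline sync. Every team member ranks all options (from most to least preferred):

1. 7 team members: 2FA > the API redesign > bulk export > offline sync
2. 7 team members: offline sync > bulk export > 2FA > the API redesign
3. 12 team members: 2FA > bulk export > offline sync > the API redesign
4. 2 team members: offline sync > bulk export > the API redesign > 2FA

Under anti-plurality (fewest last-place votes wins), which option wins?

Last-place votes: 2FA 2, the API redesign 19, bulk export 0, offline sync 7.
bulk export is ranked last by the fewest voters, so bulk export wins.

bulk export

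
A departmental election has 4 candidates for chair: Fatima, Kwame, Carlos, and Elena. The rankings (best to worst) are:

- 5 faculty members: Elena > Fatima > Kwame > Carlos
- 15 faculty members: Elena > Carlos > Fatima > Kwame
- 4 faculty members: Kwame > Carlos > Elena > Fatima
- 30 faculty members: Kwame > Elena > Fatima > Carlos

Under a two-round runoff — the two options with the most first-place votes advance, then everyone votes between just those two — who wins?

Kwame

Round 1 first-place votes: Fatima 0, Kwame 34, Carlos 0, Elena 20.
Kwame and Elena advance.
Runoff: Kwame is preferred to Elena by 34 voters; Elena by 20.
Kwame wins the runoff.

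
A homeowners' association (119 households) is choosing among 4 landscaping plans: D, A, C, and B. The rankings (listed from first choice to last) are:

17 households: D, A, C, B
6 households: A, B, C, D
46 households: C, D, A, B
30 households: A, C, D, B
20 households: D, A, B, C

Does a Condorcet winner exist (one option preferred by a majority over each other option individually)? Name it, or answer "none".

none

Checking pairwise contests:
C beats D 82–37.
D beats A 83–36.
A beats C 73–46.
D beats B 113–6.
Every option loses at least one head-to-head, so there is no Condorcet winner.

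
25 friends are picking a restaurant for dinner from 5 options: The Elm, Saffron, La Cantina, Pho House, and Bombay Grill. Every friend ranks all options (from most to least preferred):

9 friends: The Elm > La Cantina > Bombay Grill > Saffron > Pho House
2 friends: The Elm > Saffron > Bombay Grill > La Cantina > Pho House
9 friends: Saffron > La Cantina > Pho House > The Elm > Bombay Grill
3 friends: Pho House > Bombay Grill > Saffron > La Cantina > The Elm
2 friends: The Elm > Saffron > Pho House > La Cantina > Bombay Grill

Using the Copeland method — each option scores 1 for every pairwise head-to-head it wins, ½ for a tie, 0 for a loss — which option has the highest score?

The Elm: beats Saffron, La Cantina, Pho House, and Bombay Grill → score 4.
Saffron: beats La Cantina, Pho House, and Bombay Grill; loses to The Elm → score 3.
La Cantina: beats Pho House and Bombay Grill; loses to The Elm and Saffron → score 2.
Pho House: beats Bombay Grill; loses to The Elm, Saffron, and La Cantina → score 1.
Bombay Grill: loses to The Elm, Saffron, La Cantina, and Pho House → score 0.
The Elm has the best pairwise record.

The Elm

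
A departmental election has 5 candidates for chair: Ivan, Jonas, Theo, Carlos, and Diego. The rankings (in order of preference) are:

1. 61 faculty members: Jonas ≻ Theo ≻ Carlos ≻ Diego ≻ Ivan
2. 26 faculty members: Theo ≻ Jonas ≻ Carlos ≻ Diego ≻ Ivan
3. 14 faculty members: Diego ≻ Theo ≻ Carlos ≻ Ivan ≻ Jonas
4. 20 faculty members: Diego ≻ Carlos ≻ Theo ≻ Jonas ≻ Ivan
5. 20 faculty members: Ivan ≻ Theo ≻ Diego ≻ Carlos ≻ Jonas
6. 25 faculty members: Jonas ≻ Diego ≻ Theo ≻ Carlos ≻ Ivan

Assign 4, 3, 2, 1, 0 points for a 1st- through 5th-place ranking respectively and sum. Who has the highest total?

Theo

Ivan: 61·0 + 26·0 + 14·1 + 20·0 + 20·4 + 25·0 = 94
Jonas: 61·4 + 26·3 + 14·0 + 20·1 + 20·0 + 25·4 = 442
Theo: 61·3 + 26·4 + 14·3 + 20·2 + 20·3 + 25·2 = 479
Carlos: 61·2 + 26·2 + 14·2 + 20·3 + 20·1 + 25·1 = 307
Diego: 61·1 + 26·1 + 14·4 + 20·4 + 20·2 + 25·3 = 338
Theo has the highest Borda score (479).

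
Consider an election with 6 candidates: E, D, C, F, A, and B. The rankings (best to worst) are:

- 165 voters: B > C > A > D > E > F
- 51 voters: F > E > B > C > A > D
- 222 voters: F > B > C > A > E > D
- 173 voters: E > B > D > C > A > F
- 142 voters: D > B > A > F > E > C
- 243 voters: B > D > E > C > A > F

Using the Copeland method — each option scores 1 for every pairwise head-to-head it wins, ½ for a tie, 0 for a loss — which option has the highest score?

B

E: beats C and F; loses to D, A, and B → score 2.
D: beats E, C, F, and A; loses to B → score 4.
C: beats F and A; loses to E, D, and B → score 2.
F: loses to E, D, C, A, and B → score 0.
A: beats E and F; loses to D, C, and B → score 2.
B: beats E, D, C, F, and A → score 5.
B has the best pairwise record.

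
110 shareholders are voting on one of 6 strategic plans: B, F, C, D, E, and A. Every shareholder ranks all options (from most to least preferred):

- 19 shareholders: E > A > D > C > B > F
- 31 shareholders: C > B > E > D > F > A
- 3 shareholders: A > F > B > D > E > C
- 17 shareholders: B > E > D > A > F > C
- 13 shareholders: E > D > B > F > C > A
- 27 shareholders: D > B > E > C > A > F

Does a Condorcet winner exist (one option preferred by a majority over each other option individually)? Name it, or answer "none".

none

Checking pairwise contests:
D beats B 59–51.
B beats F 107–3.
B beats C 60–50.
E beats D 80–30.
B beats E 78–32.
B beats A 88–22.
Every option loses at least one head-to-head, so there is no Condorcet winner.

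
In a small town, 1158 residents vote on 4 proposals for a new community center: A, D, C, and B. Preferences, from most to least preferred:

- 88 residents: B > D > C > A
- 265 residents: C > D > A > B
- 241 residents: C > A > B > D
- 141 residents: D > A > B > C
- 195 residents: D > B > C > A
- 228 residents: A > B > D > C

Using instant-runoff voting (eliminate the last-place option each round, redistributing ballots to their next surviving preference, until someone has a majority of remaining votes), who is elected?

D

Round 1: A 228, D 336, C 506, B 88. Eliminate B.
Round 2: A 228, D 424, C 506. Eliminate A.
Round 3: D 652, C 506. D has a majority.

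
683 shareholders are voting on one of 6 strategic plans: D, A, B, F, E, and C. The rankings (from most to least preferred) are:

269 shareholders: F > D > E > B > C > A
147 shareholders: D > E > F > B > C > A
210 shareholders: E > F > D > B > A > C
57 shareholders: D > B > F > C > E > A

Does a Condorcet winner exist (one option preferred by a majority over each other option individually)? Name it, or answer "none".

none

Checking pairwise contests:
F beats D 479–204.
D beats A 683–0.
D beats B 683–0.
E beats F 357–326.
D beats E 473–210.
D beats C 683–0.
Every option loses at least one head-to-head, so there is no Condorcet winner.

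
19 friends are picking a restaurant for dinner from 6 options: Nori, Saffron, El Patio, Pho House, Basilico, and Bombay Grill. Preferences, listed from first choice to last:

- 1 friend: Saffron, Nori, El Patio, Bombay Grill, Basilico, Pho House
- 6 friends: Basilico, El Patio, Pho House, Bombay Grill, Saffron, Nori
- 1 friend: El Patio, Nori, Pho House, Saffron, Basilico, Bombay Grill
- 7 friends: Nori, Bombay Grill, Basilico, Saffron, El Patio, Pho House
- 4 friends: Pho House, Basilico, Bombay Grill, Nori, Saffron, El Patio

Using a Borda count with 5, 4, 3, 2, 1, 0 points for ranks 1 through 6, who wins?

Basilico

Nori: 1·4 + 6·0 + 1·4 + 7·5 + 4·2 = 51
Saffron: 1·5 + 6·1 + 1·2 + 7·2 + 4·1 = 31
El Patio: 1·3 + 6·4 + 1·5 + 7·1 + 4·0 = 39
Pho House: 1·0 + 6·3 + 1·3 + 7·0 + 4·5 = 41
Basilico: 1·1 + 6·5 + 1·1 + 7·3 + 4·4 = 69
Bombay Grill: 1·2 + 6·2 + 1·0 + 7·4 + 4·3 = 54
Basilico has the highest Borda score (69).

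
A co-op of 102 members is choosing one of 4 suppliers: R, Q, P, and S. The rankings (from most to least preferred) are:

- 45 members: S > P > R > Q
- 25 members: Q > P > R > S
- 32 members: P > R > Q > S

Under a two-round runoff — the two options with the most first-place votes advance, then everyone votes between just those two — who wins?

P

Round 1 first-place votes: R 0, Q 25, P 32, S 45.
S and P advance.
Runoff: S is preferred to P by 45 voters; P by 57.
P wins the runoff.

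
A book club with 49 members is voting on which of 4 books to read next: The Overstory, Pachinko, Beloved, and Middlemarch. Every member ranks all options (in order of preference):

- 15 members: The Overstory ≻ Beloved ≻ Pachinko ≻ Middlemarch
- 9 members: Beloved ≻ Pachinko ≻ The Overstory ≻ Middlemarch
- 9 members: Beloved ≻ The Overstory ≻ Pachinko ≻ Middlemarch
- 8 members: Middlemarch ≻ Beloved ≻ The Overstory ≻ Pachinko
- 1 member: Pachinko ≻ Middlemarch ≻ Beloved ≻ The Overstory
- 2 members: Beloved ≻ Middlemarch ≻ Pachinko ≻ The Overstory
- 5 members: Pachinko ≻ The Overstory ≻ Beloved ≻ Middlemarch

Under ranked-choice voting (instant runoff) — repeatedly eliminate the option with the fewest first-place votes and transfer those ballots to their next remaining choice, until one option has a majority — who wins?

Round 1: The Overstory 15, Pachinko 6, Beloved 20, Middlemarch 8. Eliminate Pachinko.
Round 2: The Overstory 20, Beloved 20, Middlemarch 9. Eliminate Middlemarch.
Round 3: The Overstory 20, Beloved 29. Beloved has a majority.

Beloved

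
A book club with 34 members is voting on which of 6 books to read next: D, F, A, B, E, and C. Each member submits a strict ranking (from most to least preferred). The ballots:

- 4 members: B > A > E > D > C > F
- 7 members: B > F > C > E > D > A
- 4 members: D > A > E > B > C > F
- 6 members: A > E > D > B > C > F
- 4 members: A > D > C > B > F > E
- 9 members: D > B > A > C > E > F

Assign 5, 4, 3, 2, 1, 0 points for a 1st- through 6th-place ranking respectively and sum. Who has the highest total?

B

D: 4·2 + 7·1 + 4·5 + 6·3 + 4·4 + 9·5 = 114
F: 4·0 + 7·4 + 4·0 + 6·0 + 4·1 + 9·0 = 32
A: 4·4 + 7·0 + 4·4 + 6·5 + 4·5 + 9·3 = 109
B: 4·5 + 7·5 + 4·2 + 6·2 + 4·2 + 9·4 = 119
E: 4·3 + 7·2 + 4·3 + 6·4 + 4·0 + 9·1 = 71
C: 4·1 + 7·3 + 4·1 + 6·1 + 4·3 + 9·2 = 65
B has the highest Borda score (119).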